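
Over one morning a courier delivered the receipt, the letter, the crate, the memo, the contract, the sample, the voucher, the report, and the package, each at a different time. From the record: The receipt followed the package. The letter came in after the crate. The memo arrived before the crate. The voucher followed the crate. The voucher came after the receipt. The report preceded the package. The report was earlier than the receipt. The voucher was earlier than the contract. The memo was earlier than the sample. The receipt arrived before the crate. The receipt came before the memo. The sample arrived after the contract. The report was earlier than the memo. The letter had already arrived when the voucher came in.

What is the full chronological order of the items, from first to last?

The constraints fix every adjacent pair, so only one ordering works:
the report → the package → the receipt → the memo → the crate → the letter → the voucher → the contract → the sample.

the report, the package, the receipt, the memo, the crate, the letter, the voucher, the contract, the sample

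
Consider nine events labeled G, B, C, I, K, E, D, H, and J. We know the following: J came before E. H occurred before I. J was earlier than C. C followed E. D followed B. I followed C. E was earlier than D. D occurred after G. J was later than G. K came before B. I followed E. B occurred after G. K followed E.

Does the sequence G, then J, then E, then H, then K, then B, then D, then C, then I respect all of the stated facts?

yes

Check each stated constraint against the proposed order — e.g. G is ahead of D; E is ahead of I. Every pair is in the required order; nothing is violated.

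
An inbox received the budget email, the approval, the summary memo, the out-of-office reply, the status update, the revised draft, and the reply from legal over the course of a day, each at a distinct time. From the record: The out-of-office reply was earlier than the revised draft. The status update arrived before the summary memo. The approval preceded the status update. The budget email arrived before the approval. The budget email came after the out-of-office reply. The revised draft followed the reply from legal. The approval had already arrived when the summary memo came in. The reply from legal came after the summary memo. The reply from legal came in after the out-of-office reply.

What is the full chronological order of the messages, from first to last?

the out-of-office reply, the budget email, the approval, the status update, the summary memo, the reply from legal, the revised draft

The constraints fix every adjacent pair, so only one ordering works:
the out-of-office reply → the budget email → the approval → the status update → the summary memo → the reply from legal → the revised draft.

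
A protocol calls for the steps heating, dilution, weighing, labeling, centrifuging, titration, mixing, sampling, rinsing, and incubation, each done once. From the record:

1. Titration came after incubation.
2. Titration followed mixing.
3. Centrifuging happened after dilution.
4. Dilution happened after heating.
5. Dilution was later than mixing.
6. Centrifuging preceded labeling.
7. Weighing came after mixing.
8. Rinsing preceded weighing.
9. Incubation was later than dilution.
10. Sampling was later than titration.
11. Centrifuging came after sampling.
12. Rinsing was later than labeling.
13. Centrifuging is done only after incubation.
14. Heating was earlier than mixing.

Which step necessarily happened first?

Heating has a chain of constraints placing it before every other step, so heating must be first.

heating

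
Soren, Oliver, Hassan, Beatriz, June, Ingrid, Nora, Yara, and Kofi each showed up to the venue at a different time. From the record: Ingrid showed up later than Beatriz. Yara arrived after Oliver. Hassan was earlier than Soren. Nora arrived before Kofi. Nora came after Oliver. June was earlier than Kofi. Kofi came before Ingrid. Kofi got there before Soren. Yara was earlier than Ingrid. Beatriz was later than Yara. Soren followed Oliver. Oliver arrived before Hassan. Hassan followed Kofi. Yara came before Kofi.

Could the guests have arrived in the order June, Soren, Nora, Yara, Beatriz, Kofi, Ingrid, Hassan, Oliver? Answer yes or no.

no

The constraints require Oliver before Nora, but in the proposed sequence Nora appears ahead of Oliver. That one violation is enough.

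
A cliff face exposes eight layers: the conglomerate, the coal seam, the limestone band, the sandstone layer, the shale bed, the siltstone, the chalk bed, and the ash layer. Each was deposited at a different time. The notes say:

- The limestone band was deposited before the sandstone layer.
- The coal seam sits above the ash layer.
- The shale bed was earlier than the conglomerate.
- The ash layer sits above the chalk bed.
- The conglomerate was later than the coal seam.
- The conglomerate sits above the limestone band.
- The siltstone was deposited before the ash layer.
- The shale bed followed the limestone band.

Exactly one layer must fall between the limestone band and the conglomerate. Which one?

the shale bed

Tracing the constraints gives the limestone band → the shale bed → the conglomerate, so the shale bed sits after the limestone band and before the conglomerate.
No other layer is forced both after the limestone band and before the conglomerate.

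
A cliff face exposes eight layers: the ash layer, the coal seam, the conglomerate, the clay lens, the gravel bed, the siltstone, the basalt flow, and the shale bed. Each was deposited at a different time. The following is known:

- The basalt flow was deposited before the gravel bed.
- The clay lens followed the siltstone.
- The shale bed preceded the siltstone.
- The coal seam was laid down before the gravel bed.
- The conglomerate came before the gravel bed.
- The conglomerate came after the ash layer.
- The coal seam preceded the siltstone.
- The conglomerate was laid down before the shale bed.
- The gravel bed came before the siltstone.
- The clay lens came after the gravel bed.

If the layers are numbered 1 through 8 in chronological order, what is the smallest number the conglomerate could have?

2

The ash layer must come before the conglomerate — 1 forced predecessor.
Nothing else is forced ahead of the conglomerate, so its earliest slot is position 1 + 1 = 2.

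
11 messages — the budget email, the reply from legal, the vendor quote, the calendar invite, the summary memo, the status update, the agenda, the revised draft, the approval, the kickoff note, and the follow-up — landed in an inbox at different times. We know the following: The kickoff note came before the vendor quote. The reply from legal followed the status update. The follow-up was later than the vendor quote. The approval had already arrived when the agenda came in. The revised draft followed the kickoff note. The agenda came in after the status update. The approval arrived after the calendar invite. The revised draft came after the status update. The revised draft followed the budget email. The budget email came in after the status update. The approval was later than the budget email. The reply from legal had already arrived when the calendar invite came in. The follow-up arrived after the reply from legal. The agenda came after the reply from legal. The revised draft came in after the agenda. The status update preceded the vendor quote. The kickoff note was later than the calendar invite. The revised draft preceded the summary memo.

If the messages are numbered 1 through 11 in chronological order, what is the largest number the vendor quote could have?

10

The vendor quote must come before the follow-up — 1 message forced after it.
Everything else can be placed before the vendor quote in some valid order, so the vendor quote can sit as late as position 11 − 1 = 10.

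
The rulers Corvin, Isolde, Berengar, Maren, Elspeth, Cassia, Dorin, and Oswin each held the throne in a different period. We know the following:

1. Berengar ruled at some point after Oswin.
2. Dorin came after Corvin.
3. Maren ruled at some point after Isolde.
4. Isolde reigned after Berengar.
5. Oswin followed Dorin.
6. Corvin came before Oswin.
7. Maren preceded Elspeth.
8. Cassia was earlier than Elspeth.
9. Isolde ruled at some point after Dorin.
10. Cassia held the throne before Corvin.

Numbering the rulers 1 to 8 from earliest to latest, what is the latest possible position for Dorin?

Dorin must come before Berengar, Elspeth, Isolde, Maren, and Oswin — 5 rulers forced after them.
Everything else can be placed before Dorin in some valid order, so Dorin can sit as late as position 8 − 5 = 3.

3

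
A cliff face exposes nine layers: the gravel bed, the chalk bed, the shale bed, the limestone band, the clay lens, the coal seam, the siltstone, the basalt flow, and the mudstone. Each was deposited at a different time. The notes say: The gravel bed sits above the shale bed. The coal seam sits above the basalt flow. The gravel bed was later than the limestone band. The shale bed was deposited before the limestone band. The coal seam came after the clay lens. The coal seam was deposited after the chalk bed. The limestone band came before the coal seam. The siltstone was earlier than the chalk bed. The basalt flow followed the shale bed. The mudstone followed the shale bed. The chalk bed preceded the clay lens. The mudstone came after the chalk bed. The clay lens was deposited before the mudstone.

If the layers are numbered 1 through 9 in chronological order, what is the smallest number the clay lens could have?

3

The chalk bed and the siltstone must both come before the clay lens — 2 forced predecessors.
Nothing else is forced ahead of the clay lens, so its earliest slot is position 2 + 1 = 3.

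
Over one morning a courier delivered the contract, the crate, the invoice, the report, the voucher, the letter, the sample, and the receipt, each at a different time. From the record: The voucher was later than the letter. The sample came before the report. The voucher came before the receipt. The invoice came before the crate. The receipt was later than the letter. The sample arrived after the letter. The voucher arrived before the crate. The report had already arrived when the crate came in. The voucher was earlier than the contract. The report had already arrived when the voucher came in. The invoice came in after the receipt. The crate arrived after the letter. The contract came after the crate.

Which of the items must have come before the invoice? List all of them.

the letter, the receipt, the report, the sample, the voucher

Directly stated before the invoice: the receipt.
The letter reaches the invoice via the letter → the receipt → the invoice.
The report reaches the invoice via the report → the voucher → the receipt → the invoice.
The sample reaches the invoice via the sample → the report → the voucher → the receipt → the invoice.
Likewise the voucher reaches the invoice by chaining the stated constraints.
No chain forces the contract (or any of the others) ahead of the invoice.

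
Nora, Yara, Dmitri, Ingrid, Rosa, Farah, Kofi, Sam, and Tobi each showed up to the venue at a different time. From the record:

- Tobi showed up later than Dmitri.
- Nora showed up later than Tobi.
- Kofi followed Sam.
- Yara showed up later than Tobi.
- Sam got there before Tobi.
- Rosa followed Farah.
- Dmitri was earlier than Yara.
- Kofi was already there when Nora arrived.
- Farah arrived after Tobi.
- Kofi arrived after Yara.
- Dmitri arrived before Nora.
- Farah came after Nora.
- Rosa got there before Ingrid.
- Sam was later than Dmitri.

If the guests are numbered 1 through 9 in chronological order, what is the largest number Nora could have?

Nora must come before Farah, Ingrid, and Rosa — 3 guests forced after them.
Everything else can be placed before Nora in some valid order, so Nora can sit as late as position 9 − 3 = 6.

6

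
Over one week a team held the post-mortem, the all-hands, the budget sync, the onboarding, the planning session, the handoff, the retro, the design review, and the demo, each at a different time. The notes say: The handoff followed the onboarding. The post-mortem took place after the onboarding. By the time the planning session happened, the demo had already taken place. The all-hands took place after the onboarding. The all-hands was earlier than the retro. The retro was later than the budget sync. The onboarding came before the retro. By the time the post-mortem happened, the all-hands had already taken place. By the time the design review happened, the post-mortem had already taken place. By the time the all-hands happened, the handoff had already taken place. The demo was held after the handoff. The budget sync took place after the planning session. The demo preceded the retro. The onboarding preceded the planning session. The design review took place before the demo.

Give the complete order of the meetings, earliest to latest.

The constraints fix every adjacent pair, so only one ordering works:
the onboarding → the handoff → the all-hands → the post-mortem → the design review → the demo → the planning session → the budget sync → the retro.

the onboarding, the handoff, the all-hands, the post-mortem, the design review, the demo, the planning session, the budget sync, the retro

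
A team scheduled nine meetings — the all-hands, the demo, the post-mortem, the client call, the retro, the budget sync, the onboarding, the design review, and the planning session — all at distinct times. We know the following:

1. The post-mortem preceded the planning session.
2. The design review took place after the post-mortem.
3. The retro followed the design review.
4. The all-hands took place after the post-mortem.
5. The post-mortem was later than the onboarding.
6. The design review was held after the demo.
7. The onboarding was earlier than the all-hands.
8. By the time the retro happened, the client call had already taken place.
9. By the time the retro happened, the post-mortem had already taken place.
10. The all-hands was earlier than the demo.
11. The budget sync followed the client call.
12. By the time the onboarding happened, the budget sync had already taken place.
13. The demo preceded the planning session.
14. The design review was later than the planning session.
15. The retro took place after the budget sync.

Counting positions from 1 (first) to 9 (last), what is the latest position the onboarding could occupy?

3

The onboarding must come before the all-hands, the demo, the design review, the planning session, the post-mortem, and the retro — 6 meetings forced after it.
Everything else can be placed before the onboarding in some valid order, so the onboarding can sit as late as position 9 − 6 = 3.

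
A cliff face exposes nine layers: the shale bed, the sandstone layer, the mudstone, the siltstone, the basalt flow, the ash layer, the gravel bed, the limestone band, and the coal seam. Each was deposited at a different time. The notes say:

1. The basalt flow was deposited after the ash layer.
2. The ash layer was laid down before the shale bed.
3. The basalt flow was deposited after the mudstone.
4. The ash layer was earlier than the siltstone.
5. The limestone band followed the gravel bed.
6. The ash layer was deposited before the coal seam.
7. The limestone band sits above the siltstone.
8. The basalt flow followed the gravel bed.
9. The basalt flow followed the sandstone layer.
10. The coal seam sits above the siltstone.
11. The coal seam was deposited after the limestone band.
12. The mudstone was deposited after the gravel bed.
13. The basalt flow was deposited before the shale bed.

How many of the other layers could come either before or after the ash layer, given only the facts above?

3

Forced after the ash layer: the basalt flow, the coal seam, the limestone band, the shale bed, and the siltstone.
That leaves the gravel bed, the mudstone, and the sandstone layer with no forced order relative to the ash layer — 3.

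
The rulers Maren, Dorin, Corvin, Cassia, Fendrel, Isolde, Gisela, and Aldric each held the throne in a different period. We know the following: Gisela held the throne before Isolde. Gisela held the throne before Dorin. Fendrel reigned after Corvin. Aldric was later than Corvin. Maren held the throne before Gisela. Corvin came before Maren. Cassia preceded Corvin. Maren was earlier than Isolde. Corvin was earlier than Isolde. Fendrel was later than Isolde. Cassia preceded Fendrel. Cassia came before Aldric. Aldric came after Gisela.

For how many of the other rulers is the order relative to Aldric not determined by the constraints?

3

Forced before Aldric: Cassia, Corvin, Gisela, and Maren.
That leaves Dorin, Fendrel, and Isolde with no forced order relative to Aldric — 3.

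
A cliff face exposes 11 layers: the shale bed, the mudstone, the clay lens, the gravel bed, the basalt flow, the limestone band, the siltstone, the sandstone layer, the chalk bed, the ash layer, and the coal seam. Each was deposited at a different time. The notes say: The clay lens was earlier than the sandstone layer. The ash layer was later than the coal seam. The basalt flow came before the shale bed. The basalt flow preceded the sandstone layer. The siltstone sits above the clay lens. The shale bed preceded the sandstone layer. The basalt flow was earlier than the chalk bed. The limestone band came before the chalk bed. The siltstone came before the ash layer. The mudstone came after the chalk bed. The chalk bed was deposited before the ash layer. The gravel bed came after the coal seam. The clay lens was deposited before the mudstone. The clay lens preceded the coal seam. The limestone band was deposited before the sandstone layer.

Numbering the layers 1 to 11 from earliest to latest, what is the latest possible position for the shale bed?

10

The shale bed must come before the sandstone layer — 1 layer forced after it.
Everything else can be placed before the shale bed in some valid order, so the shale bed can sit as late as position 11 − 1 = 10.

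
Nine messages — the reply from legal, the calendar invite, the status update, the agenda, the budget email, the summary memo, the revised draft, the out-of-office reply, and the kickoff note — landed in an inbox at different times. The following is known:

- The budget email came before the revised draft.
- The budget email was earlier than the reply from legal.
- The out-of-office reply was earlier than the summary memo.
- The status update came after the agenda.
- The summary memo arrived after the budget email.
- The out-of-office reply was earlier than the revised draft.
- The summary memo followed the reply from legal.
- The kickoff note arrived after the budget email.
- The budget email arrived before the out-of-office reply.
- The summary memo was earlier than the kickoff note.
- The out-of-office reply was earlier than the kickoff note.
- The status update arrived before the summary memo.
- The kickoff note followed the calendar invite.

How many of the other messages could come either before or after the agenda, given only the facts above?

5

Forced after the agenda: the kickoff note, the status update, and the summary memo.
That leaves the budget email, the calendar invite, the out-of-office reply, the reply from legal, and the revised draft with no forced order relative to the agenda — 5.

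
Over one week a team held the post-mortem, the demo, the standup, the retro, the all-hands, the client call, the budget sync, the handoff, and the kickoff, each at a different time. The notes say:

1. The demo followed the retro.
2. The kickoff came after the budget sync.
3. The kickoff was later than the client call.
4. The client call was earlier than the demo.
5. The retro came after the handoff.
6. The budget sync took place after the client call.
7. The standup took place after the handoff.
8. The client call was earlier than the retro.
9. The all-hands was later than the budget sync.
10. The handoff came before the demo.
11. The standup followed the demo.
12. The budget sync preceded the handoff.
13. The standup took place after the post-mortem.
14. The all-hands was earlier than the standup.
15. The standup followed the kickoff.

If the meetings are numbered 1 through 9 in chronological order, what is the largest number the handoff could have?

6

The handoff must come before the demo, the retro, and the standup — 3 meetings forced after it.
Everything else can be placed before the handoff in some valid order, so the handoff can sit as late as position 9 − 3 = 6.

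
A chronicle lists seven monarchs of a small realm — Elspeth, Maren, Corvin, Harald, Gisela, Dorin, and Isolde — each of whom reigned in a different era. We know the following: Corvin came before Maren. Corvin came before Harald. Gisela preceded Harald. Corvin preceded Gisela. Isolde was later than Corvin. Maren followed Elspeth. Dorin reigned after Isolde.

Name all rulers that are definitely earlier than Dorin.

Corvin, Isolde

Directly stated before Dorin: Isolde.
Corvin reaches Dorin via Corvin → Isolde → Dorin.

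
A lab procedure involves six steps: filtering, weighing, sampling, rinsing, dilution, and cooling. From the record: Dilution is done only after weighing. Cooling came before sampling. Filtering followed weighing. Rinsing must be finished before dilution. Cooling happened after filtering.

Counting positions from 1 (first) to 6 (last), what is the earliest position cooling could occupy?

3

Filtering and weighing must both come before cooling — 2 forced predecessors.
Nothing else is forced ahead of cooling, so its earliest slot is position 2 + 1 = 3.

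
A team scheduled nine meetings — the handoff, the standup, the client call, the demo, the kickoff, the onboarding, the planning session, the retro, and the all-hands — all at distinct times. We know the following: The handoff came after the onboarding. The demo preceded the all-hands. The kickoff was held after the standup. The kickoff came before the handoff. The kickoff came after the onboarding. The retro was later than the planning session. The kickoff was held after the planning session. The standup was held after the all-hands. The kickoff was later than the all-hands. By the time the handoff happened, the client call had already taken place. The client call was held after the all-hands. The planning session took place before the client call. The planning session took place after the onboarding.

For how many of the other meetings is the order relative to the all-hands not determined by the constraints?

3

Forced before the all-hands: the demo; forced after the all-hands: the client call, the handoff, the kickoff, and the standup.
That leaves the onboarding, the planning session, and the retro with no forced order relative to the all-hands — 3.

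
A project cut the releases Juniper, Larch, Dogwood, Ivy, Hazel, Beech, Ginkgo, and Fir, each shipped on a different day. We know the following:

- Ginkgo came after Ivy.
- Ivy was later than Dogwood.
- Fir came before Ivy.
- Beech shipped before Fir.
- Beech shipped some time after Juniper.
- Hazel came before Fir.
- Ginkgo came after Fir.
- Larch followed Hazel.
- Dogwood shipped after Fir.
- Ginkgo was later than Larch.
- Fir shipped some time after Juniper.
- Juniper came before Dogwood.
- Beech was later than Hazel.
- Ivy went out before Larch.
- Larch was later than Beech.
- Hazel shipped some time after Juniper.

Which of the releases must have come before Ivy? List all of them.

Beech, Dogwood, Fir, Hazel, Juniper

Directly stated before Ivy: Dogwood and Fir.
Beech reaches Ivy via Beech → Fir → Ivy.
Hazel reaches Ivy via Hazel → Fir → Ivy.
Juniper reaches Ivy via Juniper → Dogwood → Ivy.
No chain forces Larch (or any of the others) ahead of Ivy.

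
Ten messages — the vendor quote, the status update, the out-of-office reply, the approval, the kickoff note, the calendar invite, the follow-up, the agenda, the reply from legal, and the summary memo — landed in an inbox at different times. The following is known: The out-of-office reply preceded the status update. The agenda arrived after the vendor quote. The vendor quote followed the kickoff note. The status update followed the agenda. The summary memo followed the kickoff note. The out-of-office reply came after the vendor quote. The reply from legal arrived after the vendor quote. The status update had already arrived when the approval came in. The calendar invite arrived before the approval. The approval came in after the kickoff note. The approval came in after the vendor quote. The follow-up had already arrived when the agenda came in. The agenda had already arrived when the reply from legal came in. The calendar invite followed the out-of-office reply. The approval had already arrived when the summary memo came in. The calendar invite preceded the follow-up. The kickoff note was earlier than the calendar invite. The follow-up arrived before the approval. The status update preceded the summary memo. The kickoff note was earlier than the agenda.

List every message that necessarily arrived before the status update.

Directly stated before the status update: the agenda and the out-of-office reply.
The calendar invite reaches the status update via the calendar invite → the follow-up → the agenda → the status update.
The follow-up reaches the status update via the follow-up → the agenda → the status update.
The kickoff note reaches the status update via the kickoff note → the agenda → the status update.
Likewise the vendor quote reaches the status update by chaining the stated constraints.
No chain forces the summary memo (or any of the others) ahead of the status update.

the agenda, the calendar invite, the follow-up, the kickoff note, the out-of-office reply, the vendor quote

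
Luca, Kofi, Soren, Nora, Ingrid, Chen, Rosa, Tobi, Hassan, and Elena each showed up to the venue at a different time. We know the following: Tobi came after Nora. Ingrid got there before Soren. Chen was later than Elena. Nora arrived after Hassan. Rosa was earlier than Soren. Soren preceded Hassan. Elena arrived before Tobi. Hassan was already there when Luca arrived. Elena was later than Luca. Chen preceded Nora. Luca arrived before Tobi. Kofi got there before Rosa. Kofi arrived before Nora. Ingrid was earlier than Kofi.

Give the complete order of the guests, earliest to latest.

Ingrid, Kofi, Rosa, Soren, Hassan, Luca, Elena, Chen, Nora, Tobi

The constraints fix every adjacent pair, so only one ordering works:
Ingrid → Kofi → Rosa → Soren → Hassan → Luca → Elena → Chen → Nora → Tobi.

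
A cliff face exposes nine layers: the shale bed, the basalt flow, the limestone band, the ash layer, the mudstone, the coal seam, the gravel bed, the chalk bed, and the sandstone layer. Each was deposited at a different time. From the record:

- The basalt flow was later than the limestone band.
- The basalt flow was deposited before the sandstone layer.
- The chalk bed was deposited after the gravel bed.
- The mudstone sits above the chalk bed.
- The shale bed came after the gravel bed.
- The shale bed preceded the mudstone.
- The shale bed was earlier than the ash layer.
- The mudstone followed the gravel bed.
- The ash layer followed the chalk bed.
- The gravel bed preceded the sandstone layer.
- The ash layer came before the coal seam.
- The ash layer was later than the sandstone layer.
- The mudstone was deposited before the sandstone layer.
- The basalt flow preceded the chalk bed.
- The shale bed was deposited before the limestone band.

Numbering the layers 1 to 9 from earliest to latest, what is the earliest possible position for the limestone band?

3

The gravel bed and the shale bed must both come before the limestone band — 2 forced predecessors.
Nothing else is forced ahead of the limestone band, so its earliest slot is position 2 + 1 = 3.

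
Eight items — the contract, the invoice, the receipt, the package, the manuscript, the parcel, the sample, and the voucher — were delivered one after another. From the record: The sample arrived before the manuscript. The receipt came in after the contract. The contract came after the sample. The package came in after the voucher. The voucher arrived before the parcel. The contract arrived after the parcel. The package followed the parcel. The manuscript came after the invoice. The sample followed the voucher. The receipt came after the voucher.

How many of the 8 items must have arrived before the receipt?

Directly stated before the receipt: the contract and the voucher.
The parcel reaches the receipt via the parcel → the contract → the receipt.
The sample reaches the receipt via the sample → the contract → the receipt.
No chain forces the manuscript (or any of the others) ahead of the receipt.
That's the contract, the parcel, the sample, and the voucher — 4 in all.

4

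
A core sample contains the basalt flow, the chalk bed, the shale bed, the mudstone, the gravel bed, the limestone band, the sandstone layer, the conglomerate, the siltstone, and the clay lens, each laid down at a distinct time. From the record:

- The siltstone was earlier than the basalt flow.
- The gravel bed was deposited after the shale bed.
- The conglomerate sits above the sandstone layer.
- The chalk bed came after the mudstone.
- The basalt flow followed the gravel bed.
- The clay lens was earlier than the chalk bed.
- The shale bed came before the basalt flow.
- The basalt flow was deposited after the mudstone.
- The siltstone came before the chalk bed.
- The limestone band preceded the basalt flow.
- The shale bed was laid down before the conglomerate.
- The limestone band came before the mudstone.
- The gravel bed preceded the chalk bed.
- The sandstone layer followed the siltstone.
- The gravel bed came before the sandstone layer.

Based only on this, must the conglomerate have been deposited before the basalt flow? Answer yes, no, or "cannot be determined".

No chain of stated constraints runs from the conglomerate to the basalt flow, and none runs from the basalt flow to the conglomerate either.
So the relative order of the conglomerate and the basalt flow is not fixed by the given facts.

cannot be determined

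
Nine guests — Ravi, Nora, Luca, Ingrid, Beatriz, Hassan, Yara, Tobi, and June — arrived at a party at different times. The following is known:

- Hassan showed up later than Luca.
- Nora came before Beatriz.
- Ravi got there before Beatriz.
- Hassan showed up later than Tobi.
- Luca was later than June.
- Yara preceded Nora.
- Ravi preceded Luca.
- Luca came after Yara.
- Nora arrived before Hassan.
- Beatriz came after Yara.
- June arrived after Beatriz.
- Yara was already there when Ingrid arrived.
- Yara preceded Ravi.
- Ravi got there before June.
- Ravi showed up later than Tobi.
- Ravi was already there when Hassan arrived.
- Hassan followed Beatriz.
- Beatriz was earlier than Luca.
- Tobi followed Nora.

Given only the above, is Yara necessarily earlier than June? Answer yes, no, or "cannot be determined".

Chain the constraints: Yara → Beatriz → June. Each link is directly stated, so Yara comes before June.

yes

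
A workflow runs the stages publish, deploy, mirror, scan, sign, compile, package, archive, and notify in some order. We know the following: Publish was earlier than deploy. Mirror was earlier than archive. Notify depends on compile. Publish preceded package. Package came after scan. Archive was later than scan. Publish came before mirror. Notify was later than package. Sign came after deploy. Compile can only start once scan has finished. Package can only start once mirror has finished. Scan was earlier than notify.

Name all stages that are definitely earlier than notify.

compile, mirror, package, publish, scan

Directly stated before notify: compile, package, and scan.
Mirror reaches notify via mirror → package → notify.
Publish reaches notify via publish → package → notify.
No chain forces sign (or any of the others) ahead of notify.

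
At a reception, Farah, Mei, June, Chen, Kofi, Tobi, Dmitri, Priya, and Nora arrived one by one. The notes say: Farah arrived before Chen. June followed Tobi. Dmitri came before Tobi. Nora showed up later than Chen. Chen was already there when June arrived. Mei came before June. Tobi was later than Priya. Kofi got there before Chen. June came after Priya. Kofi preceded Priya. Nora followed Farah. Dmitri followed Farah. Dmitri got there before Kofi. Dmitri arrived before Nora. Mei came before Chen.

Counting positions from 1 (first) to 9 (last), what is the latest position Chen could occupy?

Chen must come before June and Nora — 2 guests forced after them.
Everything else can be placed before Chen in some valid order, so Chen can sit as late as position 9 − 2 = 7.

7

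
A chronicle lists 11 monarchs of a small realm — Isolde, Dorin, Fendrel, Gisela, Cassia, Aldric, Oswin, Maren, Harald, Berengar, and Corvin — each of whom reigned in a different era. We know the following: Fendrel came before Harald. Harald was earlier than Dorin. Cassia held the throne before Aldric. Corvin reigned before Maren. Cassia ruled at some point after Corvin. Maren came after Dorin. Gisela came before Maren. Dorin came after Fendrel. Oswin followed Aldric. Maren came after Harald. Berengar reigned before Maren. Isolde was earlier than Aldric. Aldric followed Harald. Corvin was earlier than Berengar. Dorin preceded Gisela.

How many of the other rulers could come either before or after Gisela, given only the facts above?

6

Forced before Gisela: Dorin, Fendrel, and Harald; forced after Gisela: Maren.
That leaves Aldric, Berengar, Cassia, Corvin, Isolde, and Oswin with no forced order relative to Gisela — 6.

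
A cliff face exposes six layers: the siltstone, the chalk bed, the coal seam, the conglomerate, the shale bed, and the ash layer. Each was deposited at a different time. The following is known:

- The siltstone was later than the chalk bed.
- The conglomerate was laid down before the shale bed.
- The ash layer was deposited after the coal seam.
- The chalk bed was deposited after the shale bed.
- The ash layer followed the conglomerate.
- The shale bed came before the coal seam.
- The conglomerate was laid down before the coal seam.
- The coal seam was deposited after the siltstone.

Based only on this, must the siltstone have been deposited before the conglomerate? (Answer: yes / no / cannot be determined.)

no

Tracing the constraints gives the conglomerate → the shale bed → the chalk bed → the siltstone, so the conglomerate must come before the siltstone.
That means the siltstone cannot be before the conglomerate.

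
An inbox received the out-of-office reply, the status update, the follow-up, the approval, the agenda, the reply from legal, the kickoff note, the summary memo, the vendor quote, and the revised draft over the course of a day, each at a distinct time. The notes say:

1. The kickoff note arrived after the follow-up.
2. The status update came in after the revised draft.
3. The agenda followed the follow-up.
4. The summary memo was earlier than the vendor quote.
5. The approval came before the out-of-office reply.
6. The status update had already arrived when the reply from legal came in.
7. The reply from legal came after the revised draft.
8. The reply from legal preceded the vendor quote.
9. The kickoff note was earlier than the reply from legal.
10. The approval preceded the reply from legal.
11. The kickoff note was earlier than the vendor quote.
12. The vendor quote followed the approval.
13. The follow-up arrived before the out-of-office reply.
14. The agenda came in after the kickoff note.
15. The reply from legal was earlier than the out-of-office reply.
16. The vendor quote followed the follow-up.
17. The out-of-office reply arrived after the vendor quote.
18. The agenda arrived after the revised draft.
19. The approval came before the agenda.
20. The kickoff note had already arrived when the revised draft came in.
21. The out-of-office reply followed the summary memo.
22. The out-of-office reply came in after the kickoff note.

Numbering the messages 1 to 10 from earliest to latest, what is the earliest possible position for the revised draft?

The follow-up and the kickoff note must both come before the revised draft — 2 forced predecessors.
Nothing else is forced ahead of the revised draft, so its earliest slot is position 2 + 1 = 3.

3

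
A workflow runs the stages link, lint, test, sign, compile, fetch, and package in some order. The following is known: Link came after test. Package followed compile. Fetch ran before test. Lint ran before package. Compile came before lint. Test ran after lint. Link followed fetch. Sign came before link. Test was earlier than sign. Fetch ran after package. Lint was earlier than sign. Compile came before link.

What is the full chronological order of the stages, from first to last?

compile, lint, package, fetch, test, sign, link

The constraints fix every adjacent pair, so only one ordering works:
compile → lint → package → fetch → test → sign → link.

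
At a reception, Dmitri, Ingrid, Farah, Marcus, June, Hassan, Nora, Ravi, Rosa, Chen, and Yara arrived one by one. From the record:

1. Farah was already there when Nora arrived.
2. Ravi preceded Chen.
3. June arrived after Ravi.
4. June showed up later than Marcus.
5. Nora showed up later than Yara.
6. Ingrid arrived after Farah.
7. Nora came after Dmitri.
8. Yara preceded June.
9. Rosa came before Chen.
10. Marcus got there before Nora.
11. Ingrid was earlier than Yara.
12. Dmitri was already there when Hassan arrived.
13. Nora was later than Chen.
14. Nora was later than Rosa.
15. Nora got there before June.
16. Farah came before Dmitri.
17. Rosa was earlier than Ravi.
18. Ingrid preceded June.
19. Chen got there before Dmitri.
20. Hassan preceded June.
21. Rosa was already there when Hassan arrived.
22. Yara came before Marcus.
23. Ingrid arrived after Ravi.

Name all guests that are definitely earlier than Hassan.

Directly stated before Hassan: Dmitri and Rosa.
Chen reaches Hassan via Chen → Dmitri → Hassan.
Farah reaches Hassan via Farah → Dmitri → Hassan.
Ravi reaches Hassan via Ravi → Chen → Dmitri → Hassan.
No chain forces Nora (or any of the others) ahead of Hassan.

Chen, Dmitri, Farah, Ravi, Rosa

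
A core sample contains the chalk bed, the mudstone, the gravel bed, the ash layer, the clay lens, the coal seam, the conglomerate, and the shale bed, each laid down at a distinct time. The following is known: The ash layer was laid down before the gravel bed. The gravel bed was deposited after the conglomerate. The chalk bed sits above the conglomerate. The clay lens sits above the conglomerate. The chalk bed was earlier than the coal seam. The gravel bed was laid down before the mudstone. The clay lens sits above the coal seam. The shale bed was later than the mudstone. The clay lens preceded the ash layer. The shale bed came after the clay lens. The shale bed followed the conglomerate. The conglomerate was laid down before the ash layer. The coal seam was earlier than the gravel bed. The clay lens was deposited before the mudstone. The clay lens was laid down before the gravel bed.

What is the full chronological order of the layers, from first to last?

The constraints fix every adjacent pair, so only one ordering works:
the conglomerate → the chalk bed → the coal seam → the clay lens → the ash layer → the gravel bed → the mudstone → the shale bed.

the conglomerate, the chalk bed, the coal seam, the clay lens, the ash layer, the gravel bed, the mudstone, the shale bed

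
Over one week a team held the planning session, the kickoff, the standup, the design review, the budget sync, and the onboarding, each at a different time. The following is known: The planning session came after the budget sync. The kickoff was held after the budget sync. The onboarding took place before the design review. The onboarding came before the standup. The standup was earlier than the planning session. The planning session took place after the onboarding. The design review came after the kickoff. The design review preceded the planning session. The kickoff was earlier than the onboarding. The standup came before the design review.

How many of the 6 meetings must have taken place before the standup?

3

Directly stated before the standup: the onboarding.
The budget sync reaches the standup via the budget sync → the kickoff → the onboarding → the standup.
The kickoff reaches the standup via the kickoff → the onboarding → the standup.
No chain forces the planning session (or any of the others) ahead of the standup.
That's the budget sync, the kickoff, and the onboarding — 3 in all.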